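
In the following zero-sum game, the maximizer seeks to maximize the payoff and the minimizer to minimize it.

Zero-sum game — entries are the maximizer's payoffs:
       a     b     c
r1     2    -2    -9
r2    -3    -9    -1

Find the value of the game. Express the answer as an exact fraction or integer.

-79/15

Column a is strictly dominated by b for the minimizer (it gives the maximizer more in every row).
The remaining 2×2 game on (r1, r2) × (b, c) has no saddle point. Let the maximizer play r1 with probability p; indifference gives −2p − 9(1−p) = −9p − (1−p), so p = 8/15.
Similarly the minimizer's optimal q on b is 8/15, and the value is -2·(8/15) + (-9)·(7/15) = -79/15.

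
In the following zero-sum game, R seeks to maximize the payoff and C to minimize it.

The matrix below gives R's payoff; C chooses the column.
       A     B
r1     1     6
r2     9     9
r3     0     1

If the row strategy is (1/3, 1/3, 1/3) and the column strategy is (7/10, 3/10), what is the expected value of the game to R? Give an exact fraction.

59/15

Against (7/10, 3/10), each row's expected payoff is r1: 5/2; r2: 9; r3: 3/10.
Taking the (1/3, 1/3, 1/3)-weighted average: (1/3)·(5/2) + (1/3)·(9) + (1/3)·(3/10) = 59/15.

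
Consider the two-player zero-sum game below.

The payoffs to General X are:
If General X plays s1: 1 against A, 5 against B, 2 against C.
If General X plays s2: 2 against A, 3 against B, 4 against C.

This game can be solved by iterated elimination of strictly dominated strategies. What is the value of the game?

2

Column C is strictly dominated by A for General Y (1<2, 2<4); eliminate C.
Column B is strictly dominated by A for General Y (1<5, 2<3); eliminate B.
Row s1 is strictly dominated by row s2 (2>1); eliminate s1.
Only (s2, A) remains, with payoff 2.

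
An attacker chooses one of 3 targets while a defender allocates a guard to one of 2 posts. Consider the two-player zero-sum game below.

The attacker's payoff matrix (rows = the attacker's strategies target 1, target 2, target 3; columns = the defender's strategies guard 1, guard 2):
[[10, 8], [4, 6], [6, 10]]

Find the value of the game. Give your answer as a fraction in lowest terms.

26/3

Row target 2 is strictly dominated by row target 3, so the attacker never plays it.
The remaining 2×2 game on (target 1, target 3) × (guard 1, guard 2) has no saddle point. Let the attacker play target 1 with probability p; indifference gives 10p + 6(1−p) = 8p + 10(1−p), so p = 2/3.
Similarly the defender's optimal q on guard 1 is 1/3, and the value is 10·(1/3) + (8)·(2/3) = 26/3.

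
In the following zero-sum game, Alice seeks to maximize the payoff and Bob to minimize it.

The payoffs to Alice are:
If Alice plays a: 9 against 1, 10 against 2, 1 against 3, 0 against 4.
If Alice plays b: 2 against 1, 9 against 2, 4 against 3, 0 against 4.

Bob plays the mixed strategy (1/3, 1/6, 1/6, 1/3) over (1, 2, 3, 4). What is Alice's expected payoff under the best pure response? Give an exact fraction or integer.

29/6

a: (9)·(1/3) + (10)·(1/6) + (1)·(1/6) + (0)·(1/3) = 29/6.
b: (2)·(1/3) + (9)·(1/6) + (4)·(1/6) + (0)·(1/3) = 17/6.
The best pure response is a with expected payoff 29/6.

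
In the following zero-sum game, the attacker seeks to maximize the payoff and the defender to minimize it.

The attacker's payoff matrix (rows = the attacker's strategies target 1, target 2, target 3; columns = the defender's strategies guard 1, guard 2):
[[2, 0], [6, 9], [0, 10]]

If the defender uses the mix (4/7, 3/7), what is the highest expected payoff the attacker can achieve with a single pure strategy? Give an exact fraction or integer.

target 1: (2)·(4/7) + (0)·(3/7) = 8/7.
target 2: (6)·(4/7) + (9)·(3/7) = 51/7.
target 3: (0)·(4/7) + (10)·(3/7) = 30/7.
The best pure response is target 2 with expected payoff 51/7.

51/7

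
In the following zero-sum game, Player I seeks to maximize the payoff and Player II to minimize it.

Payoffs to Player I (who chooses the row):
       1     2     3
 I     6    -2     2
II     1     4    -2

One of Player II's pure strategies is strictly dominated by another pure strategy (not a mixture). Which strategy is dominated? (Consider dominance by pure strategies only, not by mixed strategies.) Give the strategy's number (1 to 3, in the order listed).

1

Player II prefers columns that give Player I less. Compare 1 with 3: 2 < 6, -2 < 1.
So 3 strictly dominates 1 for Player II; 1 is strictly dominated.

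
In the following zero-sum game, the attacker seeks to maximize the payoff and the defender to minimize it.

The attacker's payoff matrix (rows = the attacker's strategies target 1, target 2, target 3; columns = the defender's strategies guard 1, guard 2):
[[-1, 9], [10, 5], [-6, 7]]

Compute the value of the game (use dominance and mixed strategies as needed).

Row target 3 is strictly dominated by row target 1, so the attacker never plays it.
The remaining 2×2 game on (target 1, target 2) × (guard 1, guard 2) has no saddle point. Let the attacker play target 1 with probability p; indifference gives −p + 10(1−p) = 9p + 5(1−p), so p = 1/3.
Similarly the defender's optimal q on guard 1 is 4/15, and the value is -1·(4/15) + (9)·(11/15) = 19/3.

19/3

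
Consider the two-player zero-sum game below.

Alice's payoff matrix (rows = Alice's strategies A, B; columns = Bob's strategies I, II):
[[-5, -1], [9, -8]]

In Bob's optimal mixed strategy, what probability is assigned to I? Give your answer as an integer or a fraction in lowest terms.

Row minima are -5 and -8, so Alice's maximin is -5; column maxima are 9 and -1, so Bob's minimax is -1. These differ, so the equilibrium is in mixed strategies.
Let Bob play I with probability q. Alice is indifferent when −5q − (1−q) = 9q − 8(1−q), giving q = 1/3.

1/3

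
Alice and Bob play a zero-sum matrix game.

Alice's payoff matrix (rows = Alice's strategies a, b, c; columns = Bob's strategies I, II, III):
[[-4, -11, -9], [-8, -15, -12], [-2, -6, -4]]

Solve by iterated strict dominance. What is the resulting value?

Row b is strictly dominated by row a (-4>-8, -11>-15, -9>-12); eliminate b.
Row a is strictly dominated by row c (-2>-4, -6>-11, -4>-9); eliminate a.
Column III is strictly dominated by II for Bob (-6<-4); eliminate III.
Column I is strictly dominated by II for Bob (-6<-2); eliminate I.
Only (c, II) remains, with payoff -6.

-6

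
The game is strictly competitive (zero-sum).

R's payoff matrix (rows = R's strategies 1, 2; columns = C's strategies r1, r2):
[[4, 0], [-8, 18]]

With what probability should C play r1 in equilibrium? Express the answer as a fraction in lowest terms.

3/5

Row minima are 0 and -8, so R's maximin is 0; column maxima are 4 and 18, so C's minimax is 4. These differ, so the equilibrium is in mixed strategies.
Let C play r1 with probability q. R is indifferent when 4q = −8q + 18(1−q), giving q = 3/5.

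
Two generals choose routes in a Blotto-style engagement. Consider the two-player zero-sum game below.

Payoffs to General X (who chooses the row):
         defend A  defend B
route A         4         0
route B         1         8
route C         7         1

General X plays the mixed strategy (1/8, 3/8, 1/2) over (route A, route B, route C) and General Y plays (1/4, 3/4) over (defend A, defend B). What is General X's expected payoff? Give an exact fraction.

119/32

Against (1/4, 3/4), each row's expected payoff is route A: 1; route B: 25/4; route C: 5/2.
Taking the (1/8, 3/8, 1/2)-weighted average: (1/8)·(1) + (3/8)·(25/4) + (1/2)·(5/2) = 119/32.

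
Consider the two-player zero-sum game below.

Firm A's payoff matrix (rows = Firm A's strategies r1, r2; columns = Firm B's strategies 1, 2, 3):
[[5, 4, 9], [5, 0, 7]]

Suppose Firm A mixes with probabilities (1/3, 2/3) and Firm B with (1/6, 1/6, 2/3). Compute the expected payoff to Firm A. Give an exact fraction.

Against (1/6, 1/6, 2/3), each row's expected payoff is r1: 15/2; r2: 11/2.
Taking the (1/3, 2/3)-weighted average: (1/3)·(15/2) + (2/3)·(11/2) = 37/6.

37/6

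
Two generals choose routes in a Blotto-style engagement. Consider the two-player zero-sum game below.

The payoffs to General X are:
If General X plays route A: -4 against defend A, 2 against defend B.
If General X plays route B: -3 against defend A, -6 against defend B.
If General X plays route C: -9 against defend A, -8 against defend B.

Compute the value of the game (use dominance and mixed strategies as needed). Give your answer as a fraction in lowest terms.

Row route C is strictly dominated by row route B, so General X never plays it.
The remaining 2×2 game on (route A, route B) × (defend A, defend B) has no saddle point. Let General X play route A with probability p; indifference gives −4p − 3(1−p) = 2p − 6(1−p), so p = 1/3.
Similarly General Y's optimal q on defend A is 8/9, and the value is -4·(8/9) + (2)·(1/9) = -10/3.

-10/3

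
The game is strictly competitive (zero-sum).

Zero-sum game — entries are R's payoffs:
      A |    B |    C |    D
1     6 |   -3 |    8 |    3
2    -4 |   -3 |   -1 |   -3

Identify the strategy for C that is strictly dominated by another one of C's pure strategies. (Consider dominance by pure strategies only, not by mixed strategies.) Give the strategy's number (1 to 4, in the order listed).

3

C prefers columns that give R less. Compare C with A: 6 < 8, -4 < -1.
So A strictly dominates C for C; C is strictly dominated.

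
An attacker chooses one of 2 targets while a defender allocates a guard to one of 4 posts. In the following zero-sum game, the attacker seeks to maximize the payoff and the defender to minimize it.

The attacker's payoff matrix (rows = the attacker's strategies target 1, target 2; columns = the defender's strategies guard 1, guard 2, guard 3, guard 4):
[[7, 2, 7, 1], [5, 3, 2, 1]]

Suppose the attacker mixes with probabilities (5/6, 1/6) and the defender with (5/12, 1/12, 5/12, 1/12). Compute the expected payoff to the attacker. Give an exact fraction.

Against (5/12, 1/12, 5/12, 1/12), each row's expected payoff is target 1: 73/12; target 2: 13/4.
Taking the (5/6, 1/6)-weighted average: (5/6)·(73/12) + (1/6)·(13/4) = 101/18.

101/18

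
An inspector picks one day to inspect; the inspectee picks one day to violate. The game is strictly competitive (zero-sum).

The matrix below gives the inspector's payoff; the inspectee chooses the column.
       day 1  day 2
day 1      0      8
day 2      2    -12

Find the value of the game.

Row minima are 0 and -12, so the inspector's maximin is 0; column maxima are 2 and 8, so the inspectee's minimax is 2. These differ, so the equilibrium is in mixed strategies.
Let the inspector play day 1 with probability p. The inspectee is indifferent when 2(1−p) = 8p − 12(1−p), giving p = 7/11.
Let the inspectee play day 1 with probability q. The inspector is indifferent when 8(1−q) = 2q − 12(1−q), giving q = 10/11.
The value is 0·(10/11) + (8)·(1/11) = 8/11.

8/11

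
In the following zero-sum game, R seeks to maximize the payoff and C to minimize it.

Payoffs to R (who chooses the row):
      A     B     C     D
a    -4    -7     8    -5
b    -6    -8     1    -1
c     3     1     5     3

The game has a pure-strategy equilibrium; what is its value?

1

Row minima: -7, -8, 1 → R's maximin is 1.
Column maxima: 3, 1, 8, 3 → C's minimax is 1.
They coincide at (c, B), so the value is 1.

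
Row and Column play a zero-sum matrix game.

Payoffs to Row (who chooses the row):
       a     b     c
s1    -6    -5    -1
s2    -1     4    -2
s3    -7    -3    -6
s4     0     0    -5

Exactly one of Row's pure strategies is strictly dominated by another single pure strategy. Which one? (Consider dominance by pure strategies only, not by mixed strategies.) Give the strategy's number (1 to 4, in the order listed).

Compare s3 with s2: -1 > -7, 4 > -3, -2 > -6.
So s2 strictly dominates s3 for Row; s3 is strictly dominated.

3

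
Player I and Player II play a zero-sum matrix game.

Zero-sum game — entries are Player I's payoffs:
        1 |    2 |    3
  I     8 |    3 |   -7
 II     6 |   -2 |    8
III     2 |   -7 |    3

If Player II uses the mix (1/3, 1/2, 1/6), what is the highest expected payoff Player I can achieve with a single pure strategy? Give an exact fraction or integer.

3

I: (8)·(1/3) + (3)·(1/2) + (-7)·(1/6) = 3.
II: (6)·(1/3) + (-2)·(1/2) + (8)·(1/6) = 7/3.
III: (2)·(1/3) + (-7)·(1/2) + (3)·(1/6) = -7/3.
The best pure response is I with expected payoff 3.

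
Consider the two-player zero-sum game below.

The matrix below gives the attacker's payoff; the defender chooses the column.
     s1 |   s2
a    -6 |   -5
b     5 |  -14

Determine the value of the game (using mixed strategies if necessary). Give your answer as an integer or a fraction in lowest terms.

-109/20

Row minima are -6 and -14, so the attacker's maximin is -6; column maxima are 5 and -5, so the defender's minimax is -5. These differ, so the equilibrium is in mixed strategies.
Let the attacker play a with probability p. The defender is indifferent when −6p + 5(1−p) = −5p − 14(1−p), giving p = 19/20.
Let the defender play s1 with probability q. The attacker is indifferent when −6q − 5(1−q) = 5q − 14(1−q), giving q = 9/20.
The value is -6·(9/20) + (-5)·(11/20) = -109/20.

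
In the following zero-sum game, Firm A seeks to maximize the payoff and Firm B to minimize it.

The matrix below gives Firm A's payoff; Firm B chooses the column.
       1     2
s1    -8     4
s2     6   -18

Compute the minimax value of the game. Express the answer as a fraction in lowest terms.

Row minima are -8 and -18, so Firm A's maximin is -8; column maxima are 6 and 4, so Firm B's minimax is 4. These differ, so the equilibrium is in mixed strategies.
Let Firm A play s1 with probability p. Firm B is indifferent when −8p + 6(1−p) = 4p − 18(1−p), giving p = 2/3.
Let Firm B play 1 with probability q. Firm A is indifferent when −8q + 4(1−q) = 6q − 18(1−q), giving q = 11/18.
The value is -8·(11/18) + (4)·(7/18) = -10/3.

-10/3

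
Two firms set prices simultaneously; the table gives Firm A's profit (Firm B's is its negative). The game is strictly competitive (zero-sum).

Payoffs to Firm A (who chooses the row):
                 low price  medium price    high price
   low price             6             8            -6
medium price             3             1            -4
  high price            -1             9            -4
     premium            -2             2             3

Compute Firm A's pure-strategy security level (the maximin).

-2

The worst-case payoff for each row is low price: -6, medium price: -4, high price: -4, premium: -2.
The best of these is -2.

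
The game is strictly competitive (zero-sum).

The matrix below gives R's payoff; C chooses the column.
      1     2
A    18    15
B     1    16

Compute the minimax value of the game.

91/6

Row minima are 15 and 1, so R's maximin is 15; column maxima are 18 and 16, so C's minimax is 16. These differ, so the equilibrium is in mixed strategies.
Let R play A with probability p. C is indifferent when 18p + (1−p) = 15p + 16(1−p), giving p = 5/6.
Let C play 1 with probability q. R is indifferent when 18q + 15(1−q) = q + 16(1−q), giving q = 1/18.
The value is 18·(1/18) + (15)·(17/18) = 91/6.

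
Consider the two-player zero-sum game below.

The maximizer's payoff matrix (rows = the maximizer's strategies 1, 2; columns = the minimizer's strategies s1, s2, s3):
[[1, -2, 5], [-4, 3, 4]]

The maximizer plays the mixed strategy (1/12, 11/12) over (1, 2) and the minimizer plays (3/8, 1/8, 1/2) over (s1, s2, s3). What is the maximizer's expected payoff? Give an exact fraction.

49/48

Against (3/8, 1/8, 1/2), each row's expected payoff is 1: 21/8; 2: 7/8.
Taking the (1/12, 11/12)-weighted average: (1/12)·(21/8) + (11/12)·(7/8) = 49/48.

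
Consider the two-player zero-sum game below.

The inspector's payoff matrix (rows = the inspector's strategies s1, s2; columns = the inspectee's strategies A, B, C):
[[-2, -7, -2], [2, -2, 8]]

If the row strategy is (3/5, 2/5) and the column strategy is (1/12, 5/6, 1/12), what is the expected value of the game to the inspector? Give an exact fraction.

-121/30

Against (1/12, 5/6, 1/12), each row's expected payoff is s1: -37/6; s2: -5/6.
Taking the (3/5, 2/5)-weighted average: (3/5)·(-37/6) + (2/5)·(-5/6) = -121/30.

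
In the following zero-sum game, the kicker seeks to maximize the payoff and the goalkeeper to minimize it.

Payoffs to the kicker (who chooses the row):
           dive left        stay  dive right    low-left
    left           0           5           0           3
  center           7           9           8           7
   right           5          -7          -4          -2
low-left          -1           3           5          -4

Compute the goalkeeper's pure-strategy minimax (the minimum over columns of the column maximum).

The worst case (largest entry) in each column is dive left: 7, stay: 9, dive right: 8, low-left: 7.
The best (smallest) of these is 7.

7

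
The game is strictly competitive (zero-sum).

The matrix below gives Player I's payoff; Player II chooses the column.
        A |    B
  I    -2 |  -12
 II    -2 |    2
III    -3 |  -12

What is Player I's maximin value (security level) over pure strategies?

-2

The worst-case payoff for each row is I: -12, II: -2, III: -12.
The best of these is -2.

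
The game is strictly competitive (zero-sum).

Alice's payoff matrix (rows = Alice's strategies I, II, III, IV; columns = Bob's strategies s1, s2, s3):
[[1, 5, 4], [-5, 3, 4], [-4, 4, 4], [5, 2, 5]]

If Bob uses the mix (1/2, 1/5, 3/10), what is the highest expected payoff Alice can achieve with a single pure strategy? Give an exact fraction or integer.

22/5

I: (1)·(1/2) + (5)·(1/5) + (4)·(3/10) = 27/10.
II: (-5)·(1/2) + (3)·(1/5) + (4)·(3/10) = -7/10.
III: (-4)·(1/2) + (4)·(1/5) + (4)·(3/10) = 0.
IV: (5)·(1/2) + (2)·(1/5) + (5)·(3/10) = 22/5.
The best pure response is IV with expected payoff 22/5.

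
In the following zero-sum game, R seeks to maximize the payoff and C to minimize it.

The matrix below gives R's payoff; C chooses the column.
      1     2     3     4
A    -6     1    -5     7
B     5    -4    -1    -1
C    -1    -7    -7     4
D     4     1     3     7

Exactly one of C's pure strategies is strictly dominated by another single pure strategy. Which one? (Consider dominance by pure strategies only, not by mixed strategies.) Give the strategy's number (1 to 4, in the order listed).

C prefers columns that give R less. Compare 4 with 2: 1 < 7, -4 < -1, -7 < 4, 1 < 7.
So 2 strictly dominates 4 for C; 4 is strictly dominated.

4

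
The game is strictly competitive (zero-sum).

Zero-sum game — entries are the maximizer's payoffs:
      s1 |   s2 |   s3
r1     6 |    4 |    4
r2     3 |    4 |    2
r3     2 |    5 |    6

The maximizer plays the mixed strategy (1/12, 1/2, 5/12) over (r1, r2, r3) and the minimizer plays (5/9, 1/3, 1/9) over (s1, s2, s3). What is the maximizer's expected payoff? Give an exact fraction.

Against (5/9, 1/3, 1/9), each row's expected payoff is r1: 46/9; r2: 29/9; r3: 31/9.
Taking the (1/12, 1/2, 5/12)-weighted average: (1/12)·(46/9) + (1/2)·(29/9) + (5/12)·(31/9) = 125/36.

125/36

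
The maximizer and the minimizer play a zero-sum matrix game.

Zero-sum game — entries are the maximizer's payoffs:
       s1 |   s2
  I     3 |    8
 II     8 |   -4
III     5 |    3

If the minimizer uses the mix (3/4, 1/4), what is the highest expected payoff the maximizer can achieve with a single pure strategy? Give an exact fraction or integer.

5

I: (3)·(3/4) + (8)·(1/4) = 17/4.
II: (8)·(3/4) + (-4)·(1/4) = 5.
III: (5)·(3/4) + (3)·(1/4) = 9/2.
The best pure response is II with expected payoff 5.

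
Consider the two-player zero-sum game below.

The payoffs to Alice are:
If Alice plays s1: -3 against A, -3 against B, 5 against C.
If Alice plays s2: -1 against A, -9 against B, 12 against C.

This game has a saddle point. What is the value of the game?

Row minima: -3, -9 → Alice's maximin is -3.
Column maxima: -1, -3, 12 → Bob's minimax is -3.
They coincide at (s1, B), so the value is -3.

-3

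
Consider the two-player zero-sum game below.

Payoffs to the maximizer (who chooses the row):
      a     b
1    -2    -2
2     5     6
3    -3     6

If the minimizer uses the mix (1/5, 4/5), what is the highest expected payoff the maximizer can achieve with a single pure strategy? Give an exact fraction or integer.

29/5

1: (-2)·(1/5) + (-2)·(4/5) = -2.
2: (5)·(1/5) + (6)·(4/5) = 29/5.
3: (-3)·(1/5) + (6)·(4/5) = 21/5.
The best pure response is 2 with expected payoff 29/5.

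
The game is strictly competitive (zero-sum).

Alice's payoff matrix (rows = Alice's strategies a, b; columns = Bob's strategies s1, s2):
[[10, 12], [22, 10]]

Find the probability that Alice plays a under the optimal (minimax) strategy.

Row minima are 10 and 10, so Alice's maximin is 10; column maxima are 22 and 12, so Bob's minimax is 12. These differ, so the equilibrium is in mixed strategies.
Let Alice play a with probability p. Bob is indifferent when 10p + 22(1−p) = 12p + 10(1−p), giving p = 6/7.

6/7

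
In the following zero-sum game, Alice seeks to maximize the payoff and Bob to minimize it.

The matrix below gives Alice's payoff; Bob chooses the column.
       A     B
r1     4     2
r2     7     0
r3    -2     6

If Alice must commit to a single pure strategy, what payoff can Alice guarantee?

The worst-case payoff for each row is r1: 2, r2: 0, r3: -2.
The best of these is 2.

2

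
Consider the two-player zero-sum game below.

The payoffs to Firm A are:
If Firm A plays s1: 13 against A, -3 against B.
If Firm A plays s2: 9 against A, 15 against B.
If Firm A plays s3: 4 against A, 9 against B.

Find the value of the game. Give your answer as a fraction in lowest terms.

111/11

Row s3 is strictly dominated by row s2, so Firm A never plays it.
The remaining 2×2 game on (s1, s2) × (A, B) has no saddle point. Let Firm A play s1 with probability p; indifference gives 13p + 9(1−p) = −3p + 15(1−p), so p = 3/11.
Similarly Firm B's optimal q on A is 9/11, and the value is 13·(9/11) + (-3)·(2/11) = 111/11.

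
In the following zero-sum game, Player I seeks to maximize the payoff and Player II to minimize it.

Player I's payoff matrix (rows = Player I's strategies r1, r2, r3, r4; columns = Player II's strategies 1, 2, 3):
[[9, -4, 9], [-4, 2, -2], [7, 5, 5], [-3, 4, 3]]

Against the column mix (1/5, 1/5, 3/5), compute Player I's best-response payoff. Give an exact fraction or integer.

32/5

r1: (9)·(1/5) + (-4)·(1/5) + (9)·(3/5) = 32/5.
r2: (-4)·(1/5) + (2)·(1/5) + (-2)·(3/5) = -8/5.
r3: (7)·(1/5) + (5)·(1/5) + (5)·(3/5) = 27/5.
r4: (-3)·(1/5) + (4)·(1/5) + (3)·(3/5) = 2.
The best pure response is r1 with expected payoff 32/5.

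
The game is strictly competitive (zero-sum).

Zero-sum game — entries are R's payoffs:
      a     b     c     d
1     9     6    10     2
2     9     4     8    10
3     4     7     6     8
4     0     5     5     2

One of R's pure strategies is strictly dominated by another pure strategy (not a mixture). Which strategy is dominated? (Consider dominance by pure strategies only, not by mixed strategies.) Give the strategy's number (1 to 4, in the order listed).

Compare 4 with 3: 4 > 0, 7 > 5, 6 > 5, 8 > 2.
So 3 strictly dominates 4 for R; 4 is strictly dominated.

4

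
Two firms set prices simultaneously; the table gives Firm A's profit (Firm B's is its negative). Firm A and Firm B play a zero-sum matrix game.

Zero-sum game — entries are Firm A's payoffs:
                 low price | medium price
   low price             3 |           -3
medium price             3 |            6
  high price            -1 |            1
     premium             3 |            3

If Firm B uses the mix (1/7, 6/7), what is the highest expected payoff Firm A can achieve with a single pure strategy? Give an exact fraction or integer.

39/7

low price: (3)·(1/7) + (-3)·(6/7) = -15/7.
medium price: (3)·(1/7) + (6)·(6/7) = 39/7.
high price: (-1)·(1/7) + (1)·(6/7) = 5/7.
premium: (3)·(1/7) + (3)·(6/7) = 3.
The best pure response is medium price with expected payoff 39/7.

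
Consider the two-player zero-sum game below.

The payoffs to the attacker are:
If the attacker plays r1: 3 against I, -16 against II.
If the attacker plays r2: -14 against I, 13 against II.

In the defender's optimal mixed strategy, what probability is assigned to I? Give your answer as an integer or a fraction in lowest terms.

29/46

Row minima are -16 and -14, so the attacker's maximin is -14; column maxima are 3 and 13, so the defender's minimax is 3. These differ, so the equilibrium is in mixed strategies.
Let the defender play I with probability q. The attacker is indifferent when 3q − 16(1−q) = −14q + 13(1−q), giving q = 29/46.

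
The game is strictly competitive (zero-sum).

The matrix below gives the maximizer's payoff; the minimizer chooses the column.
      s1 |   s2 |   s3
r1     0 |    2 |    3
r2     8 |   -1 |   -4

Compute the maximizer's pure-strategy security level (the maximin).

0

The worst-case payoff for each row is r1: 0, r2: -4.
The best of these is 0.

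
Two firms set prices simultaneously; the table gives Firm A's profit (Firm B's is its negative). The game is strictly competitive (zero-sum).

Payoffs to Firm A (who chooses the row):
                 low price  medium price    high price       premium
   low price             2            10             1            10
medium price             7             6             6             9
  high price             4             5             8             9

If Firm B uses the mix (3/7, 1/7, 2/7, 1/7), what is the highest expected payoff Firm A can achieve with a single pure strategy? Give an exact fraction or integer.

low price: (2)·(3/7) + (10)·(1/7) + (1)·(2/7) + (10)·(1/7) = 4.
medium price: (7)·(3/7) + (6)·(1/7) + (6)·(2/7) + (9)·(1/7) = 48/7.
high price: (4)·(3/7) + (5)·(1/7) + (8)·(2/7) + (9)·(1/7) = 6.
The best pure response is medium price with expected payoff 48/7.

48/7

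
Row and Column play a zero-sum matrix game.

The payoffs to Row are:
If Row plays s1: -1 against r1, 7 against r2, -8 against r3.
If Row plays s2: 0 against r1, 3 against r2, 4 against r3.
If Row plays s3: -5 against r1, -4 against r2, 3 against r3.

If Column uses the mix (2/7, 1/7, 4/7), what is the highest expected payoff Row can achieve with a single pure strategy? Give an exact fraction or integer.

19/7

s1: (-1)·(2/7) + (7)·(1/7) + (-8)·(4/7) = -27/7.
s2: (0)·(2/7) + (3)·(1/7) + (4)·(4/7) = 19/7.
s3: (-5)·(2/7) + (-4)·(1/7) + (3)·(4/7) = -2/7.
The best pure response is s2 with expected payoff 19/7.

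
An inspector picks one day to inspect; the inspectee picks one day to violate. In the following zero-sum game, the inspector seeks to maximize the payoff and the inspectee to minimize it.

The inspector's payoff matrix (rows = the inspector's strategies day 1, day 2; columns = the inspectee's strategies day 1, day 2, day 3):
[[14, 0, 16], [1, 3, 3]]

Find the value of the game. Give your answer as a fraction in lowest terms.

21/8

Column day 3 is strictly dominated by day 1 for the inspectee (it gives the inspector more in every row).
The remaining 2×2 game on (day 1, day 2) × (day 1, day 2) has no saddle point. Let the inspector play day 1 with probability p; indifference gives 14p + (1−p) = 3(1−p), so p = 1/8.
Similarly the inspectee's optimal q on day 1 is 3/16, and the value is 14·(3/16) + (0)·(13/16) = 21/8.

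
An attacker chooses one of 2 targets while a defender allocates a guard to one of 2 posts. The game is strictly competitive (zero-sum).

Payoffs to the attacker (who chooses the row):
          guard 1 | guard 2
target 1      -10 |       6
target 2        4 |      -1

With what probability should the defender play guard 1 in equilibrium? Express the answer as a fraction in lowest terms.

1/3

Row minima are -10 and -1, so the attacker's maximin is -1; column maxima are 4 and 6, so the defender's minimax is 4. These differ, so the equilibrium is in mixed strategies.
Let the defender play guard 1 with probability q. The attacker is indifferent when −10q + 6(1−q) = 4q − (1−q), giving q = 1/3.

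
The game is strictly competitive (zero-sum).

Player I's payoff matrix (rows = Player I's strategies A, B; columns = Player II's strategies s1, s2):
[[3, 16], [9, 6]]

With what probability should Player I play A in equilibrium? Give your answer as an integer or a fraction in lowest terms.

3/16

Row minima are 3 and 6, so Player I's maximin is 6; column maxima are 9 and 16, so Player II's minimax is 9. These differ, so the equilibrium is in mixed strategies.
Let Player I play A with probability p. Player II is indifferent when 3p + 9(1−p) = 16p + 6(1−p), giving p = 3/16.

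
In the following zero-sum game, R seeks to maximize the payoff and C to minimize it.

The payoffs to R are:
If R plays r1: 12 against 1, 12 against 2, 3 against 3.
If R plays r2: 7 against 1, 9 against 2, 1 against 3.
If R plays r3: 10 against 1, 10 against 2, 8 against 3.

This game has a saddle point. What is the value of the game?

Row minima: 3, 1, 8 → R's maximin is 8.
Column maxima: 12, 12, 8 → C's minimax is 8.
They coincide at (r3, 3), so the value is 8.

8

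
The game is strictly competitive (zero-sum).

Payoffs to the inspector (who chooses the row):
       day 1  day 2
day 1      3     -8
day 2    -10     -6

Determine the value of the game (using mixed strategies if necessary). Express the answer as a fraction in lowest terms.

Row minima are -8 and -10, so the inspector's maximin is -8; column maxima are 3 and -6, so the inspectee's minimax is -6. These differ, so the equilibrium is in mixed strategies.
Let the inspector play day 1 with probability p. The inspectee is indifferent when 3p − 10(1−p) = −8p − 6(1−p), giving p = 4/15.
Let the inspectee play day 1 with probability q. The inspector is indifferent when 3q − 8(1−q) = −10q − 6(1−q), giving q = 2/15.
The value is 3·(2/15) + (-8)·(13/15) = -98/15.

-98/15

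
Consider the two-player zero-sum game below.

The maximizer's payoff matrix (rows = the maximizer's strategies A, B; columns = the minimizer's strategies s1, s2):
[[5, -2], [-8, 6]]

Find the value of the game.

Row minima are -2 and -8, so the maximizer's maximin is -2; column maxima are 5 and 6, so the minimizer's minimax is 5. These differ, so the equilibrium is in mixed strategies.
Let the maximizer play A with probability p. The minimizer is indifferent when 5p − 8(1−p) = −2p + 6(1−p), giving p = 2/3.
Let the minimizer play s1 with probability q. The maximizer is indifferent when 5q − 2(1−q) = −8q + 6(1−q), giving q = 8/21.
The value is 5·(8/21) + (-2)·(13/21) = 2/3.

2/3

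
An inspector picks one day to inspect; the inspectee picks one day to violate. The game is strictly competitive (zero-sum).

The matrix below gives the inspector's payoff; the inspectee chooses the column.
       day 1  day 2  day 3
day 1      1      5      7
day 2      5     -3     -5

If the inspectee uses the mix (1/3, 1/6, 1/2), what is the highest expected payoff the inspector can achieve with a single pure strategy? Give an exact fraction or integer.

14/3

day 1: (1)·(1/3) + (5)·(1/6) + (7)·(1/2) = 14/3.
day 2: (5)·(1/3) + (-3)·(1/6) + (-5)·(1/2) = -4/3.
The best pure response is day 1 with expected payoff 14/3.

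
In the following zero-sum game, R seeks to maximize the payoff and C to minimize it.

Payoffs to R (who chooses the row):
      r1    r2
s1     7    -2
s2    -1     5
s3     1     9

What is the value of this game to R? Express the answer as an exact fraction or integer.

Row s2 is strictly dominated by row s3, so R never plays it.
The remaining 2×2 game on (s1, s3) × (r1, r2) has no saddle point. Let R play s1 with probability p; indifference gives 7p + (1−p) = −2p + 9(1−p), so p = 8/17.
Similarly C's optimal q on r1 is 11/17, and the value is 7·(11/17) + (-2)·(6/17) = 65/17.

65/17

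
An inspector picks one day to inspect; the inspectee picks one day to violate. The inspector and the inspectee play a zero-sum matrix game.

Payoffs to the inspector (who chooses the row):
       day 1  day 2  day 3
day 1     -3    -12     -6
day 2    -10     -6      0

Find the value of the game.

-102/13

Column day 3 is strictly dominated by day 2 for the inspectee (it gives the inspector more in every row).
The remaining 2×2 game on (day 1, day 2) × (day 1, day 2) has no saddle point. Let the inspector play day 1 with probability p; indifference gives −3p − 10(1−p) = −12p − 6(1−p), so p = 4/13.
Similarly the inspectee's optimal q on day 1 is 6/13, and the value is -3·(6/13) + (-12)·(7/13) = -102/13.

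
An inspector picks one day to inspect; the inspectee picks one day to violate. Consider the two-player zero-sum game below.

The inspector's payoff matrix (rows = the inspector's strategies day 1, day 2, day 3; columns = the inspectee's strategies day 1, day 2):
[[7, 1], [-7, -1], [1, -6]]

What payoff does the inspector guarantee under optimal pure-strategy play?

1

Row minima: 1, -7, -6 → the inspector's maximin is 1.
Column maxima: 7, 1 → the inspectee's minimax is 1.
They coincide at (day 1, day 2), so the value is 1.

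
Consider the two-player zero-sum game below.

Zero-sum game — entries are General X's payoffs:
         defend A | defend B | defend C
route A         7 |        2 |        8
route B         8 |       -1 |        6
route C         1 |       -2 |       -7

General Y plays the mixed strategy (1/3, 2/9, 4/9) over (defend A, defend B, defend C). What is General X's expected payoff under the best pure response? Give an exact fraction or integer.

route A: (7)·(1/3) + (2)·(2/9) + (8)·(4/9) = 19/3.
route B: (8)·(1/3) + (-1)·(2/9) + (6)·(4/9) = 46/9.
route C: (1)·(1/3) + (-2)·(2/9) + (-7)·(4/9) = -29/9.
The best pure response is route A with expected payoff 19/3.

19/3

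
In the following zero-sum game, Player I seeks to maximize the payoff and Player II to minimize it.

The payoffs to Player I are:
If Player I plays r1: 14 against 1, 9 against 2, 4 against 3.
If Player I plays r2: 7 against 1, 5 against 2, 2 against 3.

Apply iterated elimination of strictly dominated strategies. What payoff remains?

4

Row r2 is strictly dominated by row r1 (14>7, 9>5, 4>2); eliminate r2.
Column 1 is strictly dominated by 2 for Player II (9<14); eliminate 1.
Column 2 is strictly dominated by 3 for Player II (4<9); eliminate 2.
Only (r1, 3) remains, with payoff 4.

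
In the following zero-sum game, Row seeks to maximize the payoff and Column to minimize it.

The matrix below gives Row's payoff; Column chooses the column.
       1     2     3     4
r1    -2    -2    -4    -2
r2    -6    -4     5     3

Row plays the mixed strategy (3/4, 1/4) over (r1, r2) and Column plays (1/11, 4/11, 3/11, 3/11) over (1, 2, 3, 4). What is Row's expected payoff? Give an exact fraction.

Against (1/11, 4/11, 3/11, 3/11), each row's expected payoff is r1: -28/11; r2: 2/11.
Taking the (3/4, 1/4)-weighted average: (3/4)·(-28/11) + (1/4)·(2/11) = -41/22.

-41/22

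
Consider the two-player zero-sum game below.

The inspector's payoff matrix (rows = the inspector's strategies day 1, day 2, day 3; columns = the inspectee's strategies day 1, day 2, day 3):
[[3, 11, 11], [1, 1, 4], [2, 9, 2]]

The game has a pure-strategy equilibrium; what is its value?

Row minima: 3, 1, 2 → the inspector's maximin is 3.
Column maxima: 3, 11, 11 → the inspectee's minimax is 3.
They coincide at (day 1, day 1), so the value is 3.

3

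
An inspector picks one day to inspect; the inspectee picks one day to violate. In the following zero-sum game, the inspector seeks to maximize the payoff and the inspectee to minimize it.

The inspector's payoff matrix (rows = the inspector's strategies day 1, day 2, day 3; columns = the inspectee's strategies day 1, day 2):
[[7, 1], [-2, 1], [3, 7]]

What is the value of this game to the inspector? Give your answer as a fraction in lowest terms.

Row day 2 is strictly dominated by row day 3, so the inspector never plays it.
The remaining 2×2 game on (day 1, day 3) × (day 1, day 2) has no saddle point. Let the inspector play day 1 with probability p; indifference gives 7p + 3(1−p) = p + 7(1−p), so p = 2/5.
Similarly the inspectee's optimal q on day 1 is 3/5, and the value is 7·(3/5) + (1)·(2/5) = 23/5.

23/5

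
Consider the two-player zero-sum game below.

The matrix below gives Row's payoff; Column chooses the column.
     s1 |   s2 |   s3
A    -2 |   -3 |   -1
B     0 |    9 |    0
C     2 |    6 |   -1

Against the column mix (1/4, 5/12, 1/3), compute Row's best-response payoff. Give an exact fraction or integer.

15/4

A: (-2)·(1/4) + (-3)·(5/12) + (-1)·(1/3) = -25/12.
B: (0)·(1/4) + (9)·(5/12) + (0)·(1/3) = 15/4.
C: (2)·(1/4) + (6)·(5/12) + (-1)·(1/3) = 8/3.
The best pure response is B with expected payoff 15/4.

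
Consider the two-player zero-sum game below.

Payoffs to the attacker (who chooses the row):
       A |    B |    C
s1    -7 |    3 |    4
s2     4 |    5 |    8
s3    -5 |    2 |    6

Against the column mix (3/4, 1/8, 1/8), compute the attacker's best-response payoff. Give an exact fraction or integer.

s1: (-7)·(3/4) + (3)·(1/8) + (4)·(1/8) = -35/8.
s2: (4)·(3/4) + (5)·(1/8) + (8)·(1/8) = 37/8.
s3: (-5)·(3/4) + (2)·(1/8) + (6)·(1/8) = -11/4.
The best pure response is s2 with expected payoff 37/8.

37/8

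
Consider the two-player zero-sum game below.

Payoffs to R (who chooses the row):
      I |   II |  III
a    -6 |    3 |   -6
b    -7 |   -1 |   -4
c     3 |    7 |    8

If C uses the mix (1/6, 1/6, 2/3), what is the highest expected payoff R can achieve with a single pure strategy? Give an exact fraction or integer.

7

a: (-6)·(1/6) + (3)·(1/6) + (-6)·(2/3) = -9/2.
b: (-7)·(1/6) + (-1)·(1/6) + (-4)·(2/3) = -4.
c: (3)·(1/6) + (7)·(1/6) + (8)·(2/3) = 7.
The best pure response is c with expected payoff 7.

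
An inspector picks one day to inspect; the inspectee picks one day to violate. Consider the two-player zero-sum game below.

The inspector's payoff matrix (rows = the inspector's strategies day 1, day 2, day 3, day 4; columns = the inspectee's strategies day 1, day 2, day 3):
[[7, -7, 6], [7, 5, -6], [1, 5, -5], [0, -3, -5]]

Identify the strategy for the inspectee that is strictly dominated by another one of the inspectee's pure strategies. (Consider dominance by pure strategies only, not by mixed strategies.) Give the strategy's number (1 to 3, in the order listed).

1

The inspectee prefers columns that give the inspector less. Compare day 1 with day 3: 6 < 7, -6 < 7, -5 < 1, -5 < 0.
So day 3 strictly dominates day 1 for the inspectee; day 1 is strictly dominated.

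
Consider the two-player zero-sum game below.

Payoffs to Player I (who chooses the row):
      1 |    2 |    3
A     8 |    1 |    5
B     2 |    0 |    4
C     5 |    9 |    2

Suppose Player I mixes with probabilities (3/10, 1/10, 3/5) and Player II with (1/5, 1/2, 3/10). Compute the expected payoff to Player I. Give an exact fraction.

Against (1/5, 1/2, 3/10), each row's expected payoff is A: 18/5; B: 8/5; C: 61/10.
Taking the (3/10, 1/10, 3/5)-weighted average: (3/10)·(18/5) + (1/10)·(8/5) + (3/5)·(61/10) = 49/10.

49/10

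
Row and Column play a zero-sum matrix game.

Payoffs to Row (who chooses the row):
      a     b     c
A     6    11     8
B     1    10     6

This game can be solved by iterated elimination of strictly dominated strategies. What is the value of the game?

Column c is strictly dominated by a for Column (6<8, 1<6); eliminate c.
Row B is strictly dominated by row A (6>1, 11>10); eliminate B.
Column b is strictly dominated by a for Column (6<11); eliminate b.
Only (A, a) remains, with payoff 6.

6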